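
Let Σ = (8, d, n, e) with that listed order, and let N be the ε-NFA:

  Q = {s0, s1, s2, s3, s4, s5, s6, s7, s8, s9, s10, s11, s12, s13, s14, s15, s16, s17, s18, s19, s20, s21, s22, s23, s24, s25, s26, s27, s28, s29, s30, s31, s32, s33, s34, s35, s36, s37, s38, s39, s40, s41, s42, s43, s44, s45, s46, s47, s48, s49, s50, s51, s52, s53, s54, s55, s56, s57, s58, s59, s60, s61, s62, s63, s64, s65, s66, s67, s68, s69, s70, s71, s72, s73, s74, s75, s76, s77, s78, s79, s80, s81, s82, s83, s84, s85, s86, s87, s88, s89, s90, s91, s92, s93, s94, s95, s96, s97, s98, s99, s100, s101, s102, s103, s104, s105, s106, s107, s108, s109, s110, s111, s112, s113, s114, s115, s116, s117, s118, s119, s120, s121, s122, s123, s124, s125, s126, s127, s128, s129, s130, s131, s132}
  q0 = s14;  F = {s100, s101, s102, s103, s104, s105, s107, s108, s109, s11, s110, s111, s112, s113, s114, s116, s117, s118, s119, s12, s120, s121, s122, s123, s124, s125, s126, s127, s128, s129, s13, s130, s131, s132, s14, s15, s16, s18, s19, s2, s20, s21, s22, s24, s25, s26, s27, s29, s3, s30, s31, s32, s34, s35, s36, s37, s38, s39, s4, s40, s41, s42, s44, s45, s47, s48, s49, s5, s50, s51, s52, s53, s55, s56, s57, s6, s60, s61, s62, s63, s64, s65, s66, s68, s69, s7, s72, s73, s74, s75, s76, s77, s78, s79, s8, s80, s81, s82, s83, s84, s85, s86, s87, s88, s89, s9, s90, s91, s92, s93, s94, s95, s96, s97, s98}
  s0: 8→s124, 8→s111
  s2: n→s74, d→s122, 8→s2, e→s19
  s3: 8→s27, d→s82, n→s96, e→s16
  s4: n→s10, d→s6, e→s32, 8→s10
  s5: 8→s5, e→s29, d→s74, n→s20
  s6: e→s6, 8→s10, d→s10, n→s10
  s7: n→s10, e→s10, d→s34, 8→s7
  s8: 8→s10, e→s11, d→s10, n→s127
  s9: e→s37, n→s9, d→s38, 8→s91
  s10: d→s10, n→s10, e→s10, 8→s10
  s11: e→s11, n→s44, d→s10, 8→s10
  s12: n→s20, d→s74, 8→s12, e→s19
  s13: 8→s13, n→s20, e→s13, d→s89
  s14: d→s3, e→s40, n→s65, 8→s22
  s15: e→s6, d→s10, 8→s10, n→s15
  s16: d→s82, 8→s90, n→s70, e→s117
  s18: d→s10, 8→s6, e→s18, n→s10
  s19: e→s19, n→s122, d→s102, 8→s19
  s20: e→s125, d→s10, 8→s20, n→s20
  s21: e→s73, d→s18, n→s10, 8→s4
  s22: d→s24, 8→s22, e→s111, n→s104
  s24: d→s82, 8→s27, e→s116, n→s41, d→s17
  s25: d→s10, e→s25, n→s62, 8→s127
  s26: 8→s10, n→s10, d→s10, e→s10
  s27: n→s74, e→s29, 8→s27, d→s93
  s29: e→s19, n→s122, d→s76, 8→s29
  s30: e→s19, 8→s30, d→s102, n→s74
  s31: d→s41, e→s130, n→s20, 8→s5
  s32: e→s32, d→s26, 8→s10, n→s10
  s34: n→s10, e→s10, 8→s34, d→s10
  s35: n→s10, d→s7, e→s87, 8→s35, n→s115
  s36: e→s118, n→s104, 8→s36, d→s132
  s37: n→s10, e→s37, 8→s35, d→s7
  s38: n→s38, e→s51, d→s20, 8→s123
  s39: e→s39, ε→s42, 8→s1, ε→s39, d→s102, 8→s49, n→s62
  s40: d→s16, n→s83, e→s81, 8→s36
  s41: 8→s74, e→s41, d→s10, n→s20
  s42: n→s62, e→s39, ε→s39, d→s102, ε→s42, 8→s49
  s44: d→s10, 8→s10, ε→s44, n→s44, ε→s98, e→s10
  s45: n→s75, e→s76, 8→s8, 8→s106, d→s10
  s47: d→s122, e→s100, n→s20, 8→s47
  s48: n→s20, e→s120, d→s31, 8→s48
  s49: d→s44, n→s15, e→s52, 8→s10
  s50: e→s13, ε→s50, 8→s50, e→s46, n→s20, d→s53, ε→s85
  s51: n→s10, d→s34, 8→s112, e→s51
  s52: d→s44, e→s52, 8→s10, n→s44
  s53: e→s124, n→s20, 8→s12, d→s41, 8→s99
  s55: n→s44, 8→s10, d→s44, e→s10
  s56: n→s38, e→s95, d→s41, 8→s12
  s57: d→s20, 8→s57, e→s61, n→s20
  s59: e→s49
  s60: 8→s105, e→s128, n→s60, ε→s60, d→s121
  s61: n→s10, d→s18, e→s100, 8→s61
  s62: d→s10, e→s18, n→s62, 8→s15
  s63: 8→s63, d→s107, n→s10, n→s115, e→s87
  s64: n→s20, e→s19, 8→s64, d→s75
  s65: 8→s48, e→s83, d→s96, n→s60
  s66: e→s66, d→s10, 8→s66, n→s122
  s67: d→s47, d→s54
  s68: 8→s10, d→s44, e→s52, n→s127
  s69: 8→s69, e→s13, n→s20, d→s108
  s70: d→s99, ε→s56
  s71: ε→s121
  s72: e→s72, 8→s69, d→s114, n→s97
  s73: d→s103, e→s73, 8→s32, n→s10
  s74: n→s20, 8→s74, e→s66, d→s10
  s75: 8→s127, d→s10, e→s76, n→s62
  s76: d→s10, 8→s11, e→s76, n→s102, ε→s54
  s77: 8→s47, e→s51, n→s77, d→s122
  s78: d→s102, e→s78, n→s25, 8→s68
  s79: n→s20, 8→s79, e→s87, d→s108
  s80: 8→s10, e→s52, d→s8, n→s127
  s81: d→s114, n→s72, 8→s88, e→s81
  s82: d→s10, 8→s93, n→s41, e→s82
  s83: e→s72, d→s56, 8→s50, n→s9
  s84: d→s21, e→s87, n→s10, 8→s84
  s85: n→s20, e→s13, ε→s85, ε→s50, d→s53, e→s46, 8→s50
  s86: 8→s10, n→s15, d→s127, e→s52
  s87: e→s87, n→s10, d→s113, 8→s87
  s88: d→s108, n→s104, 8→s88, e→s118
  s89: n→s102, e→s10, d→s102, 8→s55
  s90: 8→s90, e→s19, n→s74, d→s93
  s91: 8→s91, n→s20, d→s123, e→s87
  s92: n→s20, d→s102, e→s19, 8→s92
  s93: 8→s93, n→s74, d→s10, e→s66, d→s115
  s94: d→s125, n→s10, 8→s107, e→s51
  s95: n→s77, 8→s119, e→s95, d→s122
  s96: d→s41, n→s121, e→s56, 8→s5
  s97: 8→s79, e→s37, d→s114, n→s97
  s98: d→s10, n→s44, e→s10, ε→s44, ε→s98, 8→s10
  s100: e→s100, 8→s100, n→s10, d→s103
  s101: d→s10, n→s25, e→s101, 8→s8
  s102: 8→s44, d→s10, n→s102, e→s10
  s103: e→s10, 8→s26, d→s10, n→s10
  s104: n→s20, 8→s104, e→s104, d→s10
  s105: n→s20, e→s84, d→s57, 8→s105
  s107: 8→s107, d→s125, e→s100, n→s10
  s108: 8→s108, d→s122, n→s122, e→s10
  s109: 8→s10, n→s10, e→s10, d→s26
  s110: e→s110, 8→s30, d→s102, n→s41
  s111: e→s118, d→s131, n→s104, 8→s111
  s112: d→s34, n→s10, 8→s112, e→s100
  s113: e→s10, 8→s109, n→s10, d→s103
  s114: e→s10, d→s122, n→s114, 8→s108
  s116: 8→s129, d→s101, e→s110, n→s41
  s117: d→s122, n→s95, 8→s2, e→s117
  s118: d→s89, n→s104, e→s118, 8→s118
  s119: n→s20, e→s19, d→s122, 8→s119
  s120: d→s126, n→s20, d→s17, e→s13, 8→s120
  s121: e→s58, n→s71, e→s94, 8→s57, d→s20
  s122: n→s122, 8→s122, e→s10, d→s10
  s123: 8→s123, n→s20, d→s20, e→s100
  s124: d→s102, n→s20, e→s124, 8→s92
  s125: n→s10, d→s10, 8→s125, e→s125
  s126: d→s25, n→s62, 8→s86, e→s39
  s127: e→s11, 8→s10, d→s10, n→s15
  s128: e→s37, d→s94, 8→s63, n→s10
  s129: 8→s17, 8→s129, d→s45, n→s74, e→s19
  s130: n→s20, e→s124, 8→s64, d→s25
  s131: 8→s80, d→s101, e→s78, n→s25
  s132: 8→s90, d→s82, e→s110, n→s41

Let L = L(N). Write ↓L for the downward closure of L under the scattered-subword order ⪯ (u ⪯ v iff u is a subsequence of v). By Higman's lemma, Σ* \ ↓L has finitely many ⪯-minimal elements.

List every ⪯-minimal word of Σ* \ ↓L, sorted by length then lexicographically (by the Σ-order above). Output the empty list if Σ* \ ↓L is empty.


|Q|=133, |F|=115, |δ|=498 (16 ε).
min D↑ (113 st, q0=0, F={19}): 0:8→1,d→2,n→3,e→4 1:8→1,d→5,n→6,e→7 2:8→8,d→9,n→10,e→11 3:8→12,d→10,n→13,e→14 4:8→15,d→11,n→14,e→16 5:8→8,d→9,n→17,e→18 6:8→6,d→19,n→20,e→6 7:8→7,d→21,n→6,e→22 8:8→8,d→23,n→24,e→25 9:8→23,d→19,n→17,e→9 10:8→26,d→17,n→27,e→28 11:8→29,d→9,n→28,e→30 12:8→12,d→31,n→20,e→32 13:8→33,d→27,n→13,e→34 14:8→35,d→28,n→36,e→37 15:8→15,d→38,n→6,e→22 16:8→39,d→40,n→37,e→16 17:8→24,d→19,n→20,e→17 18:8→41,d→42,n→17,e→43 19:8→19,d→19,n→19,e→19 20:8→20,d→19,n→20,e→44 21:8→45,d→42,n→46,e→47 22:8→22,d→48,n→6,e→22 23:8→23,d→19,n→24,e→49 24:8→24,d→19,n→20,e→49 25:8→25,d→50,n→51,e→52 26:8→26,d→24,n→20,e→25 27:8→53,d→20,n→27,e→54 28:8→55,d→17,n→56,e→57 29:8→29,d→23,n→24,e→52 30:8→58,d→51,n→57,e→30 31:8→26,d→17,n→20,e→59 32:8→32,d→60,n→20,e→61 33:8→33,d→53,n→20,e→62 34:8→63,d→54,n→19,e→64 35:8→35,d→65,n→20,e→61 36:8→66,d→56,n→36,e→64 37:8→67,d→40,n→68,e→37 38:8→29,d→9,n→17,e→43 39:8→39,d→69,n→6,e→22 40:8→69,d→51,n→40,e→19 41:8→41,d→70,n→24,e→52 42:8→71,d→19,n→46,e→42 43:8→72,d→73,n→17,e→43 44:8→44,d→19,n→19,e→44 45:8→19,d→71,n→74,e→75 46:8→74,d→19,n→76,e→46 47:8→77,d→73,n→46,e→47 48:8→78,d→73,n→73,e→19 49:8→49,d→19,n→51,e→49 50:8→79,d→19,n→73,e→50 51:8→51,d→19,n→51,e→19 52:8→52,d→73,n→51,e→52 53:8→53,d→20,n→20,e→80 54:8→81,d→44,n→19,e→82 55:8→55,d→24,n→20,e→52 56:8→83,d→20,n→56,e→82 57:8→84,d→51,n→85,e→57 58:8→58,d→51,n→24,e→52 59:8→86,d→46,n→20,e→87 60:8→88,d→46,n→76,e→89 61:8→61,d→48,n→20,e→61 62:8→62,d→90,n→19,e→91 63:8→63,d→81,n→19,e→91 64:8→92,d→93,n→19,e→64 65:8→55,d→17,n→20,e→87 66:8→66,d→83,n→20,e→91 67:8→67,d→69,n→20,e→61 68:8→94,d→40,n→68,e→64 69:8→69,d→51,n→51,e→19 70:8→71,d→19,n→95,e→50 71:8→19,d→19,n→74,e→79 72:8→72,d→73,n→24,e→52 73:8→96,d→19,n→73,e→19 74:8→19,d→19,n→97,e→79 75:8→19,d→96,n→96,e→75 76:8→97,d→19,n→76,e→98 77:8→19,d→96,n→74,e→75 78:8→19,d→96,n→96,e→19 79:8→19,d→19,n→96,e→79 80:8→80,d→98,n→19,e→99 81:8→81,d→44,n→19,e→99 82:8→100,d→101,n→19,e→82 83:8→83,d→20,n→20,e→99 84:8→84,d→51,n→20,e→52 85:8→102,d→51,n→85,e→82 86:8→86,d→95,n→20,e→52 87:8→103,d→73,n→20,e→87 88:8→19,d→74,n→97,e→75 89:8→104,d→73,n→76,e→89 90:8→105,d→98,n→19,e→106 91:8→91,d→107,n→19,e→91 92:8→92,d→93,n→19,e→91 93:8→93,d→101,n→19,e→19 94:8→94,d→69,n→20,e→91 95:8→74,d→19,n→76,e→50 96:8→19,d→19,n→96,e→19 97:8→19,d→19,n→97,e→108 98:8→108,d→19,n→19,e→98 99:8→99,d→109,n→19,e→99 100:8→100,d→101,n→19,e→99 101:8→101,d→19,n→19,e→19 102:8→102,d→51,n→20,e→99 103:8→103,d→73,n→20,e→52 104:8→19,d→96,n→97,e→75 105:8→19,d→108,n→19,e→110 106:8→110,d→109,n→19,e→106 107:8→111,d→109,n→19,e→19 108:8→19,d→19,n→19,e→108 109:8→112,d→19,n→19,e→19 110:8→19,d→112,n→19,e→110 111:8→19,d→112,n→19,e→19 112:8→19,d→19,n→19,e→19 (ε-aug+det+¬).
'8nd': run [126, 100, 22, 1] end={s10} rej; 3/3 del acc.
'ddd': run [126, 95, 32, 2] end={s10,s115} — reject; 3/3 single-dels accept.
'nnen': |S_i|=[126, 96, 50, 28, 2] end={s10,s115} — reject; 4/4 del acc.
'eede': N↓-sim [126, 111, 70, 16, 1] end={s10} rej; 4/4 del acc.
'8ed88': |S_i|=[126, 100, 69, 41, 20, 1] end={s10} — reject; 5/5 deletions ∈↓L.
'd8ene': N↓-sim [126, 95, 59, 20, 5, 1] end={s10} — reject; 5/5 del acc.
6 minimals (antichain).

min(Σ*\↓L) = [8nd, ddd, nnen, eede, 8ed88, d8ene].


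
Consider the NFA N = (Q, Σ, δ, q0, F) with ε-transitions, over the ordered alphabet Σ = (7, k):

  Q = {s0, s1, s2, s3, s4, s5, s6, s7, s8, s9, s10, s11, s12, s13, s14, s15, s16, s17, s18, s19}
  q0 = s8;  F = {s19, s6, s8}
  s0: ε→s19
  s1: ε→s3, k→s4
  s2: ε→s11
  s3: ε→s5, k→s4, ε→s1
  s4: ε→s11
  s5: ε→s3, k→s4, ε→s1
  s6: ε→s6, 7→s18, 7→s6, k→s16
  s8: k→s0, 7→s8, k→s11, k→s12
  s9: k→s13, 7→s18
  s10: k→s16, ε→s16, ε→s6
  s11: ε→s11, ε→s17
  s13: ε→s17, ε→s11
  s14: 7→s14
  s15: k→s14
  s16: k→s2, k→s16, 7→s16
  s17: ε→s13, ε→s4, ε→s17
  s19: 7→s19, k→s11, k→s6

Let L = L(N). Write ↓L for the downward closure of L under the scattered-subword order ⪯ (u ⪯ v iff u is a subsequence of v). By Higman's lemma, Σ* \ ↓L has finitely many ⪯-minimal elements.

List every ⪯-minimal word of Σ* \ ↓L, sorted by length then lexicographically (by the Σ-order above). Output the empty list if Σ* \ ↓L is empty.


A = [kkk].

|Q|=20, |F|=3, |δ|=39 (18 ε).
min D↑ (4 st, q0=0, F={3}): 0:7→0,k→1 1:7→1,k→2 2:7→2,k→3 3:7→3,k→3.
'kkk': N↓-sim [12, 11, 8, 6] end={s11,s13,s16,s17,s2,s4} — reject; 3/3 deletions ∈↓L.
1 obstructions.


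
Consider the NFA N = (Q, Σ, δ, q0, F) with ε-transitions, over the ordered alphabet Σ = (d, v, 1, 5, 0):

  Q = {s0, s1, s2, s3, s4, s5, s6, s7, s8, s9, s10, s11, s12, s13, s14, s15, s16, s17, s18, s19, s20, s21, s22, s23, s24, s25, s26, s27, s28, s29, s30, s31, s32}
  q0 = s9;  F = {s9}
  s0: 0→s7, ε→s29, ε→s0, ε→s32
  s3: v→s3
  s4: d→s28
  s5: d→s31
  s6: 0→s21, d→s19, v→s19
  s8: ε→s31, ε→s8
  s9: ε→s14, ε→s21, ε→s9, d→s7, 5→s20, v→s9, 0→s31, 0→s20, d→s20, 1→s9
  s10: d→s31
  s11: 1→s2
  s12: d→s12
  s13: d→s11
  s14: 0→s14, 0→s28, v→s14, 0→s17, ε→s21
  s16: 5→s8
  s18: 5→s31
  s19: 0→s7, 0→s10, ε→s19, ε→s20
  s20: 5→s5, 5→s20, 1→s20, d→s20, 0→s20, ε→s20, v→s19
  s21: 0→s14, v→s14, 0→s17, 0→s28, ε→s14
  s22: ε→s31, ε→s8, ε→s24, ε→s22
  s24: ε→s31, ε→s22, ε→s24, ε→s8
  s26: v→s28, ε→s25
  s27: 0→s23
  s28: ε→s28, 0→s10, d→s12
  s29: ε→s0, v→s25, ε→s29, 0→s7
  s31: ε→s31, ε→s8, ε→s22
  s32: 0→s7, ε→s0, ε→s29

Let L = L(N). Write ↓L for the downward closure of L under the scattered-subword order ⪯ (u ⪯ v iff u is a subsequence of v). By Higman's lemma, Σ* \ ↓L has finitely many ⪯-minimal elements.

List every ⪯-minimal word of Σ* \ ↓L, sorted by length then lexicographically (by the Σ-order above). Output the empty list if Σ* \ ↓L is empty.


|Q|=33, |F|=1, |δ|=73 (30 ε).
min D↑ (2 st, q0=0, F={1}): 0:d→1,v→0,1→0,5→1,0→1 1:d→1,v→1,1→1,5→1,0→1.
'd': |S_i|=[15, 10] end={s10,s12,s19,s20,s22,s24,s31,s5,s7,s8} rej; 1/1 del acc.
'5': run [15, 9] end={s10,s19,s20,s22,s24,s31,s5,s7,s8} — reject; 1/1 deletions ∈↓L.
'0': |S_i|=[15, 14] end={s10,s12,s14,s17,s19,s20,s21,s22,s24,s28,s31,s5,…} — reject; 1/1 deletions ∈↓L.
3 obstructions.

A = [d, 5, 0].


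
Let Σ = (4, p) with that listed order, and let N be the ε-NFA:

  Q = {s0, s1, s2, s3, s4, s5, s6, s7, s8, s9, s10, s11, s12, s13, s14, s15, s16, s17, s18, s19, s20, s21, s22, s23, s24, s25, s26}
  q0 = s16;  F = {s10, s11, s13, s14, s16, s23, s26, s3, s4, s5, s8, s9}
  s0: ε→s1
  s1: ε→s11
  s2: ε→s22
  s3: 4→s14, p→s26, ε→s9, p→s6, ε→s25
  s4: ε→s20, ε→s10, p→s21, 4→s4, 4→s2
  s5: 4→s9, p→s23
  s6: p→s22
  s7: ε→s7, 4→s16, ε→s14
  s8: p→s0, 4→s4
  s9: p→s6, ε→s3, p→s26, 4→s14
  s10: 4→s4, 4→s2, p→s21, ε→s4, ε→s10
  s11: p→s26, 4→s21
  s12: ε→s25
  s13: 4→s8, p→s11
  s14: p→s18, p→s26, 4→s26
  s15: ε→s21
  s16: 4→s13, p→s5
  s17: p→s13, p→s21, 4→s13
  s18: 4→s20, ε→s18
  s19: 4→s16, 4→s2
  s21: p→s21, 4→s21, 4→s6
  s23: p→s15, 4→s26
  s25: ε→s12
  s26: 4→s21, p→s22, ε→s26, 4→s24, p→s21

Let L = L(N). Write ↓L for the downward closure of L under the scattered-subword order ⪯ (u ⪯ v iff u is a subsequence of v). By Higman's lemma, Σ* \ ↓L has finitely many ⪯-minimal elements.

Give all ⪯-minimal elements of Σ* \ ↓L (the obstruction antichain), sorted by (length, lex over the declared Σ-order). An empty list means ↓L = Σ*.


|Q|=27, |F|=12, |δ|=59 (17 ε).
min D↑ (11 st, q0=0, F={8}): 0:4→1,p→2 1:4→3,p→4 2:4→5,p→6 3:4→7,p→4 4:4→8,p→9 5:4→10,p→9 6:4→9,p→8 7:4→7,p→8 8:4→8,p→8 9:4→8,p→8 10:4→9,p→9 (ε-aug+det+¬).
'4p4': N↓-sim [24, 20, 10, 5] end={s20,s21,s22,s24,s6} rej; 3/3 single-dels accept.
'ppp': run [24, 18, 9, 4] end={s15,s21,s22,s6} — reject; 3/3 del acc.
'444p': run [24, 20, 15, 9, 3] end={s21,s22,s6} — reject; 4/4 deletions ∈↓L.
'pp44': run [24, 18, 9, 6, 4] end={s21,s22,s24,s6} rej; 4/4 single-dels accept.
'p4444': run [24, 18, 12, 8, 6, 4] end={s21,s22,s24,s6} — reject; 5/5 deletions ∈↓L.
5 obstructions.

min(Σ*\↓L) = [4p4, ppp, 444p, pp44, p4444].


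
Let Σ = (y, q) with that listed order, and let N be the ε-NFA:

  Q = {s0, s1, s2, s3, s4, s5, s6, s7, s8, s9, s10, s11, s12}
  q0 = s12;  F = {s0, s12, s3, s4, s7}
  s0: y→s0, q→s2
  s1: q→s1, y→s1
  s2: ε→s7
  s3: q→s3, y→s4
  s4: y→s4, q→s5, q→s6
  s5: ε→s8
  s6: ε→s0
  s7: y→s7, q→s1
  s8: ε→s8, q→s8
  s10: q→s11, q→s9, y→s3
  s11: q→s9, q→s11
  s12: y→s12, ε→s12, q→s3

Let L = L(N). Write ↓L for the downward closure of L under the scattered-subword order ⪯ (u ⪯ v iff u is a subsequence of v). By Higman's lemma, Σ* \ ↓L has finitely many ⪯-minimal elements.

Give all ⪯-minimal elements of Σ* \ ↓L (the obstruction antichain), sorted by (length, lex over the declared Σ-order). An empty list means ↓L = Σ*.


|Q|=13, |F|=5, |δ|=24 (5 ε).
min D↑ (6 st, q0=0, F={5}): 0:y→0,q→1 1:y→2,q→1 2:y→2,q→3 3:y→3,q→4 4:y→4,q→5 5:y→5,q→5 (ε-aug+det+¬).
'qyqqq': N↓-sim [10, 9, 8, 7, 4, 2] end={s1,s8} rej; 5/5 single-dels accept.
1 obstructions.

Antichain: [qyqqq].


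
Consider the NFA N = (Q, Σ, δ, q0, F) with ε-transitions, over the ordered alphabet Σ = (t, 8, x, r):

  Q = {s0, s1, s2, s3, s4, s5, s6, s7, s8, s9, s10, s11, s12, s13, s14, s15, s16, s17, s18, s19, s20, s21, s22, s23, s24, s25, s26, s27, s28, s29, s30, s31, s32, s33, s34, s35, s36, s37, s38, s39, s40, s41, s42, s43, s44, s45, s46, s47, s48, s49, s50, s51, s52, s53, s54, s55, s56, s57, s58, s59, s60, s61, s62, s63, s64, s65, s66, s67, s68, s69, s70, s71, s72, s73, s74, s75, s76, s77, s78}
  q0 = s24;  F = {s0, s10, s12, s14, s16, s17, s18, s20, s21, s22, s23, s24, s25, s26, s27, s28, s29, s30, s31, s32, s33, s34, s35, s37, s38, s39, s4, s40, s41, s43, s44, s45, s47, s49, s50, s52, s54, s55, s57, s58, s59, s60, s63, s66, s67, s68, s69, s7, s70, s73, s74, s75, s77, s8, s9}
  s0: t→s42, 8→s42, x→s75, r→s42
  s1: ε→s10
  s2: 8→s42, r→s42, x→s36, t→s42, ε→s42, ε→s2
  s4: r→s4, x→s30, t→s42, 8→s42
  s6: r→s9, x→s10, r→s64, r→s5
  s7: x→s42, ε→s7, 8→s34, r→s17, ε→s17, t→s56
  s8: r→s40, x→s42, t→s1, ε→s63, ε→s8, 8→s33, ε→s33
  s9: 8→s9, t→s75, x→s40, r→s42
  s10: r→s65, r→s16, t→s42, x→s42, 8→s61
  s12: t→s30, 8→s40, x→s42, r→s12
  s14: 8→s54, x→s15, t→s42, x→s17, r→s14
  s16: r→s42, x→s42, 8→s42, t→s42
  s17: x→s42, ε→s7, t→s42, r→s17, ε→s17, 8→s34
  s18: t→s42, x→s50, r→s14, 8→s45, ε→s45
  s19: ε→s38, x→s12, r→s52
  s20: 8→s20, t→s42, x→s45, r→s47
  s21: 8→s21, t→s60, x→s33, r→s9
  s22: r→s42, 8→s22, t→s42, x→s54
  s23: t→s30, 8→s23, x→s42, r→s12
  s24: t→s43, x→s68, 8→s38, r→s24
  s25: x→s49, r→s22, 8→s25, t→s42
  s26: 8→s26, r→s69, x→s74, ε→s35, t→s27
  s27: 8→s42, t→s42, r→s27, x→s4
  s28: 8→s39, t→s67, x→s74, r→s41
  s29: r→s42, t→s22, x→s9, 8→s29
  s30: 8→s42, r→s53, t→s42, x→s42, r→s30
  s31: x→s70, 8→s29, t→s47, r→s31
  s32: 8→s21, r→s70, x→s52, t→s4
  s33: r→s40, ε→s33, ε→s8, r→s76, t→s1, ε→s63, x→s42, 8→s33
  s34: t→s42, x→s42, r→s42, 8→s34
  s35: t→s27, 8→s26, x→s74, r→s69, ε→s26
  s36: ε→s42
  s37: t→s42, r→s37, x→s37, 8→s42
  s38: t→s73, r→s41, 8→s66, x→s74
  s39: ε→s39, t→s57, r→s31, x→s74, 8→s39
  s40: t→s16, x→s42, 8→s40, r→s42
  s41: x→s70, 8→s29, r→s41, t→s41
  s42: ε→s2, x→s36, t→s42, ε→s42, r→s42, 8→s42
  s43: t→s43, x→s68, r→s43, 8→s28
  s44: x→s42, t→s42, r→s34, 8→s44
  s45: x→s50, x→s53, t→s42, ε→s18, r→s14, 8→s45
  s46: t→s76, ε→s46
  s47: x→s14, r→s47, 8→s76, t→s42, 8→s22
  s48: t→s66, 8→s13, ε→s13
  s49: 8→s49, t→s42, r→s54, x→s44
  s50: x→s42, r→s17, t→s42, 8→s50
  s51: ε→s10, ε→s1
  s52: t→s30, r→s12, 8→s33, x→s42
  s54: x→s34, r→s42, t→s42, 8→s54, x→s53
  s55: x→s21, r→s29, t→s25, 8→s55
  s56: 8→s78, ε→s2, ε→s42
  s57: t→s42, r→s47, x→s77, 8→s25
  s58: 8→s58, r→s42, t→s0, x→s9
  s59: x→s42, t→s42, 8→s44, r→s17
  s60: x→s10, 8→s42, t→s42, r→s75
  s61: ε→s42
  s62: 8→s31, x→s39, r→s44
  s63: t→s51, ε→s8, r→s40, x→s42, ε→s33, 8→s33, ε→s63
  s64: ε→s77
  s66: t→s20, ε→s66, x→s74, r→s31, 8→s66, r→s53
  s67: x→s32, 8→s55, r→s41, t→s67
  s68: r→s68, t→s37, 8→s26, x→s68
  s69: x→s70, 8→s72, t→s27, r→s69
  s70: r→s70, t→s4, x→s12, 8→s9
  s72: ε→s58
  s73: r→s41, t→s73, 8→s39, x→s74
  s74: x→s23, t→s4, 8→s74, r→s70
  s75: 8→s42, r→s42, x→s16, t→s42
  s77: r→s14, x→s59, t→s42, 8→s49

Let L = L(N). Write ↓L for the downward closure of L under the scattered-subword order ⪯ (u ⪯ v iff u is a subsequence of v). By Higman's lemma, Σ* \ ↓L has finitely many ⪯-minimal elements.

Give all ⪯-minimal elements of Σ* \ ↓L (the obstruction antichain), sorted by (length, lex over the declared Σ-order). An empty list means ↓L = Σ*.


min(Σ*\↓L) = [xtt, xt8, 88tt, 8xxx, 8r8r, t8t8rr].

|Q|=79, |F|=55, |δ|=284 (35 ε).
min D↑ (51 st, q0=0, F={19}): 0:t→1,8→2,x→3,r→0 1:t→1,8→4,x→3,r→1 2:t→5,8→6,x→7,r→8 3:t→9,8→10,x→3,r→3 4:t→11,8→12,x→7,r→8 5:t→5,8→12,x→7,r→8 6:t→13,8→6,x→7,r→14 7:t→15,8→7,x→16,r→17 8:t→8,8→18,x→17,r→8 9:t→19,8→19,x→9,r→9 10:t→20,8→10,x→7,r→21 11:t→11,8→22,x→23,r→8 12:t→24,8→12,x→7,r→14 13:t→19,8→13,x→25,r→26 14:t→26,8→18,x→17,r→14 15:t→19,8→19,x→27,r→15 16:t→27,8→16,x→19,r→28 17:t→15,8→29,x→28,r→17 18:t→30,8→18,x→29,r→19 19:t→19,8→19,x→19,r→19 20:t→19,8→19,x→15,r→20 21:t→20,8→31,x→17,r→21 22:t→32,8→22,x→33,r→18 23:t→15,8→33,x→34,r→17 24:t→19,8→32,x→35,r→26 25:t→19,8→25,x→36,r→37 26:t→19,8→30,x→37,r→26 27:t→19,8→19,x→19,r→27 28:t→27,8→38,x→19,r→28 29:t→39,8→29,x→38,r→19 30:t→19,8→30,x→40,r→19 31:t→41,8→31,x→29,r→19 32:t→19,8→32,x→42,r→30 33:t→43,8→33,x→44,r→29 34:t→27,8→44,x→19,r→28 35:t→19,8→42,x→45,r→37 36:t→19,8→36,x→19,r→46 37:t→19,8→40,x→46,r→37 38:t→47,8→38,x→19,r→19 39:t→19,8→19,x→47,r→19 40:t→19,8→40,x→48,r→19 41:t→19,8→19,x→39,r→19 42:t→19,8→42,x→49,r→40 43:t→19,8→19,x→50,r→39 44:t→50,8→44,x→19,r→38 45:t→19,8→49,x→19,r→46 46:t→19,8→48,x→19,r→46 47:t→19,8→19,x→19,r→19 48:t→19,8→48,x→19,r→19 49:t→19,8→49,x→19,r→48 50:t→19,8→19,x→19,r→47.
'xtt': run [68, 51, 19, 3] end={s2,s36,s42} ∉↓L; 3/3 deletions ∈↓L.
'xt8': run [68, 51, 19, 5] end={s2,s36,s42,s61,s78} ∉↓L; 3/3 deletions ∈↓L.
'88tt': run [68, 64, 57, 37, 5] end={s2,s36,s42,s56,s78} — reject; 4/4 del acc.
'8xxx': |S_i|=[68, 64, 42, 28, 3] end={s2,s36,s42} rej; 4/4 single-dels accept.
'8r8r': |S_i|=[68, 64, 32, 17, 3] end={s2,s36,s42} rej; 4/4 deletions ∈↓L.
't8t8rr': N↓-sim [68, 65, 61, 47, 28, 14, 3] end={s2,s36,s42} — reject; 6/6 del acc.
6 obstructions.


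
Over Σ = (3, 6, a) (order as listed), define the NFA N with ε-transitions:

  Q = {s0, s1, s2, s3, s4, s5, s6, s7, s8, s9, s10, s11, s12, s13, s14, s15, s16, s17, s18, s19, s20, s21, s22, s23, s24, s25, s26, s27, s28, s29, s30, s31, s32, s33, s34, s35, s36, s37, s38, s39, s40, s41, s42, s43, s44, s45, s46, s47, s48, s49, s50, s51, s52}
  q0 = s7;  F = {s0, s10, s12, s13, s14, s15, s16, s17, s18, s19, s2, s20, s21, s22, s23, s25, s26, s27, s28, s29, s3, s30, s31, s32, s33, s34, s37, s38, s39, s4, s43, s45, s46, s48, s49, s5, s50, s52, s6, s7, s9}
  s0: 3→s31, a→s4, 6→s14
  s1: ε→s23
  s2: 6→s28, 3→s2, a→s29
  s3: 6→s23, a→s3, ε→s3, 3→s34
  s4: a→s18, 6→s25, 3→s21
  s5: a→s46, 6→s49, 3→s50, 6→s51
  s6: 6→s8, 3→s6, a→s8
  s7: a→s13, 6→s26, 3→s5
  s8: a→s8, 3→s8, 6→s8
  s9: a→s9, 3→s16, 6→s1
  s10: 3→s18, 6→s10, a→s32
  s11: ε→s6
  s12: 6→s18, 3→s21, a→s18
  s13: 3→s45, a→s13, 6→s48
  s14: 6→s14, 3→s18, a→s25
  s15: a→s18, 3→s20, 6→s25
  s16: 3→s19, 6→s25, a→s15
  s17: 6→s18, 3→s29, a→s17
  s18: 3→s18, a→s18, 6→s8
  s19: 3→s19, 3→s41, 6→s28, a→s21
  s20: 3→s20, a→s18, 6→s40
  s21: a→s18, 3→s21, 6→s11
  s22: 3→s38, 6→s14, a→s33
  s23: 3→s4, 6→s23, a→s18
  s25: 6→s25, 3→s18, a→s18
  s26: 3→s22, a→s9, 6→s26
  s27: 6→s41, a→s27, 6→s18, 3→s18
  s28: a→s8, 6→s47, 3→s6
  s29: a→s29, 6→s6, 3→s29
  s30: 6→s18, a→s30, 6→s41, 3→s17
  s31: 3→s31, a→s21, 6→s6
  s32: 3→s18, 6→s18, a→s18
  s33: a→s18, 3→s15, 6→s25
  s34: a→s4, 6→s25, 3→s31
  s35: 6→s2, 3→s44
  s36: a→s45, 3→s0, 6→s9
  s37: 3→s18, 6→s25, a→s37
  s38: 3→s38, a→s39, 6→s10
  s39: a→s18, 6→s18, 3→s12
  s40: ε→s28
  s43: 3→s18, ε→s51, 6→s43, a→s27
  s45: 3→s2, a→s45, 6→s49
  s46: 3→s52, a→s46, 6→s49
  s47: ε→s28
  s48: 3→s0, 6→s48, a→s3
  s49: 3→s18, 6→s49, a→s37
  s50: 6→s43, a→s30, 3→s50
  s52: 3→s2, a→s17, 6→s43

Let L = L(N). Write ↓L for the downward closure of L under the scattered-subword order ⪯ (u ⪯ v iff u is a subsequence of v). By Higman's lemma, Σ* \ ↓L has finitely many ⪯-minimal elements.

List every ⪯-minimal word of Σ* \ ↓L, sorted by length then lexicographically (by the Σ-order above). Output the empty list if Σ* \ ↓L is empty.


Antichain: [3636, 33a66, 63aa6, 6a6a6, a336a, a63366].

|Q|=53, |F|=41, |δ|=141 (6 ε).
min D↑ (42 st, q0=0, F={26}): 0:3→1,6→2,a→3 1:3→4,6→5,a→6 2:3→7,6→2,a→8 3:3→9,6→10,a→3 4:3→4,6→11,a→12 5:3→13,6→5,a→14 6:3→15,6→5,a→6 7:3→16,6→17,a→18 8:3→19,6→20,a→8 9:3→21,6→5,a→9 10:3→22,6→10,a→23 11:3→13,6→11,a→24 12:3→25,6→13,a→12 13:3→13,6→26,a→13 14:3→13,6→27,a→14 15:3→21,6→11,a→25 16:3→16,6→28,a→29 17:3→13,6→17,a→27 18:3→30,6→27,a→13 19:3→31,6→27,a→30 20:3→32,6→20,a→13 21:3→21,6→33,a→34 22:3→35,6→17,a→32 23:3→36,6→20,a→23 24:3→13,6→13,a→24 25:3→34,6→13,a→25 26:3→26,6→26,a→26 27:3→13,6→27,a→13 28:3→13,6→28,a→37 29:3→38,6→13,a→13 30:3→39,6→27,a→13 31:3→31,6→33,a→40 32:3→40,6→27,a→13 33:3→41,6→33,a→26 34:3→34,6→41,a→34 35:3→35,6→41,a→40 36:3→35,6→27,a→32 37:3→13,6→13,a→13 38:3→40,6→13,a→13 39:3→39,6→33,a→13 40:3→40,6→41,a→13 41:3→41,6→26,a→26 [Hopcroft].
'3636': |S_i|=[48, 40, 17, 3, 1] end={s8} rej; 4/4 del acc.
'33a66': N↓-sim [48, 40, 28, 13, 5, 1] end={s8} — reject; 5/5 single-dels accept.
'63aa6': N↓-sim [48, 37, 26, 16, 2, 1] end={s8} — reject; 5/5 single-dels accept.
'6a6a6': N↓-sim [48, 37, 27, 13, 2, 1] end={s8} rej; 5/5 single-dels accept.
'a336a': run [48, 41, 30, 14, 6, 1] end={s8} — reject; 5/5 single-dels accept.
'a63366': |S_i|=[48, 41, 24, 11, 6, 3, 1] end={s8} — reject; 6/6 deletions ∈↓L.
6 words, ⪯-incomp.


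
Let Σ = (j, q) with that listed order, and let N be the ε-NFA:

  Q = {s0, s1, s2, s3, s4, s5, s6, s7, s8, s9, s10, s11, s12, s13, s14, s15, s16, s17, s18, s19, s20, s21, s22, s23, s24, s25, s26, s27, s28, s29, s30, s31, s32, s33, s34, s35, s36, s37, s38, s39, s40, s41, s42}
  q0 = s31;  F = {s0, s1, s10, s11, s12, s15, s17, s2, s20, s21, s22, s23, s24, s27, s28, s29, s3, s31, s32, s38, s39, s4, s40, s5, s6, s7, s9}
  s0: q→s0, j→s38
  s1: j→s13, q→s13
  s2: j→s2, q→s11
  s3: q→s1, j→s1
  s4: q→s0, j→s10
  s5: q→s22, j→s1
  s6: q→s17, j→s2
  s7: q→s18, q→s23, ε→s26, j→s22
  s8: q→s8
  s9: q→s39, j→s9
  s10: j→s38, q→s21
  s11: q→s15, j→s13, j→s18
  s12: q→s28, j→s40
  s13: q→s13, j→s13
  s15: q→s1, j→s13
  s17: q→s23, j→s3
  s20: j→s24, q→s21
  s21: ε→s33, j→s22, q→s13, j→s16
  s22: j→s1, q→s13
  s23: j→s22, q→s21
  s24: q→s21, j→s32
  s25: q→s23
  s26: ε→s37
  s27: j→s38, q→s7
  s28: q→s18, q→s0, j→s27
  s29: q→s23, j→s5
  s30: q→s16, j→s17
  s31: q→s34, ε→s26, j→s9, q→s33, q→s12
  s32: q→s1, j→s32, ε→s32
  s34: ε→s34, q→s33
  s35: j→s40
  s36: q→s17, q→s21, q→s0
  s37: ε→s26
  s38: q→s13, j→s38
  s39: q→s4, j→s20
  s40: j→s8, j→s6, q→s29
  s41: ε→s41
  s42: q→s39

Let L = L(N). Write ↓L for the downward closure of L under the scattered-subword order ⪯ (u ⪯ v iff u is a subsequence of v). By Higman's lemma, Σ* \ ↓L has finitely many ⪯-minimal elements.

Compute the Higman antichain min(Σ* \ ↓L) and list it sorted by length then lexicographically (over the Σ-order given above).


min(Σ*\↓L) = [jqjqq, qqjjq, qqqjq, qjjjqj, qjqjjj, qjqqqq].

|Q|=43, |F|=27, |δ|=81 (8 ε).
min D↑ (28 st, q0=0, F={23}): 0:j→1,q→2 1:j→1,q→3 2:j→4,q→5 3:j→6,q→7 4:j→8,q→9 5:j→10,q→11 6:j→12,q→13 7:j→14,q→11 8:j→15,q→16 9:j→17,q→18 10:j→19,q→20 11:j→19,q→11 12:j→21,q→13 13:j→22,q→23 14:j→19,q→13 15:j→15,q→24 16:j→25,q→18 17:j→26,q→22 18:j→22,q→13 19:j→19,q→23 20:j→22,q→18 21:j→21,q→26 22:j→26,q→23 23:j→23,q→23 24:j→23,q→27 25:j→26,q→26 26:j→23,q→23 27:j→23,q→26 [Hopcroft].
'jqjqq': |S_i|=[35, 31, 26, 14, 6, 1] end={s13} ∉↓L; 5/5 del acc.
'qqjjq': |S_i|=[35, 33, 24, 16, 5, 1] end={s13} — reject; 5/5 single-dels accept.
'qqqjq': run [35, 33, 24, 15, 5, 1] end={s13} — reject; 5/5 deletions ∈↓L.
'qjjjqj': N↓-sim [35, 33, 27, 19, 11, 5, 2] end={s13,s18} rej; 6/6 deletions ∈↓L.
'qjqjjj': N↓-sim [35, 33, 27, 18, 7, 2, 1] end={s13} — reject; 6/6 del acc.
'qjqqqq': N↓-sim [35, 33, 27, 18, 10, 7, 2] end={s13,s8} ∉↓L; 6/6 single-dels accept.
6 minimals (antichain).


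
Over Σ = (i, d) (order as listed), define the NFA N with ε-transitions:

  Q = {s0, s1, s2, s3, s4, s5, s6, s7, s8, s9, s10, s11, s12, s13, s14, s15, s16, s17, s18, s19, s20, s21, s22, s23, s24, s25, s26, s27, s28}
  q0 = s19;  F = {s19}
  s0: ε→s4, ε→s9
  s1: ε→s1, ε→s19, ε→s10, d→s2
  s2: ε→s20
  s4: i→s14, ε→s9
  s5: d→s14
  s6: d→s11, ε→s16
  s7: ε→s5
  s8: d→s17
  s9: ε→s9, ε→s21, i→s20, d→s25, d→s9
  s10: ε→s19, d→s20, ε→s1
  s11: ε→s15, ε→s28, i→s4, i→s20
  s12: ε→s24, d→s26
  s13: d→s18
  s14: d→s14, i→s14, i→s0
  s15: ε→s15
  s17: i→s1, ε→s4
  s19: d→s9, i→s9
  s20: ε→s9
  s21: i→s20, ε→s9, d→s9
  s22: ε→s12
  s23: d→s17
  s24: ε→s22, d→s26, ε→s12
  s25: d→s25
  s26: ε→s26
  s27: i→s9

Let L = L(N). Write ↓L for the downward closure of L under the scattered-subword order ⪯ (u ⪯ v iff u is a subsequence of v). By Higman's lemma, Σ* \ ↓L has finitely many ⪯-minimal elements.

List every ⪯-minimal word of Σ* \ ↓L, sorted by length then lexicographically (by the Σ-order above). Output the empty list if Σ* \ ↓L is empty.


|Q|=29, |F|=1, |δ|=49 (24 ε).
min D↑ (2 st, q0=0, F={1}): 0:i→1,d→1 1:i→1,d→1 (ε-aug+det+¬).
'i': N↓-sim [5, 4] end={s20,s21,s25,s9} — reject; 1/1 deletions ∈↓L.
'd': run [5, 4] end={s20,s21,s25,s9} ∉↓L; 1/1 del acc.
2 obstructions.

Antichain: [i, d].


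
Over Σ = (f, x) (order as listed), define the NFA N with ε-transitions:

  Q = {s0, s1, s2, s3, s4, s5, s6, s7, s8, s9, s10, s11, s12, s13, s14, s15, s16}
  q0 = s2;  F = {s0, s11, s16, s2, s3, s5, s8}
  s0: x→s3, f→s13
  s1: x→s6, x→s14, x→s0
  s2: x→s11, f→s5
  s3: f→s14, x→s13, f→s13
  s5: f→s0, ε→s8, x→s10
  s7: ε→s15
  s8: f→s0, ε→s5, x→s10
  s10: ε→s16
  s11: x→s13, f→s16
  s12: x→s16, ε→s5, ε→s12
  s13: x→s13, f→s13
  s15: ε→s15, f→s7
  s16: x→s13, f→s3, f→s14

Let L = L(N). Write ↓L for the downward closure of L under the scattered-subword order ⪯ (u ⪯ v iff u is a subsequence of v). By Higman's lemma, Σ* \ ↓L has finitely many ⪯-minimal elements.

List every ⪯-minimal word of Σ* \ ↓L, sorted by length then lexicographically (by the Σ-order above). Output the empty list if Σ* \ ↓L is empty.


A = [xx, fff].

|Q|=17, |F|=7, |δ|=30 (7 ε).
min D↑ (7 st, q0=0, F={5}): 0:f→1,x→2 1:f→3,x→4 2:f→4,x→5 3:f→5,x→6 4:f→6,x→5 5:f→5,x→5 6:f→5,x→5.
'xx': run [10, 6, 1] end={s13} ∉↓L; 2/2 del acc.
'fff': N↓-sim [10, 8, 4, 2] end={s13,s14} — reject; 3/3 del acc.
2 words, ⪯-incomp.


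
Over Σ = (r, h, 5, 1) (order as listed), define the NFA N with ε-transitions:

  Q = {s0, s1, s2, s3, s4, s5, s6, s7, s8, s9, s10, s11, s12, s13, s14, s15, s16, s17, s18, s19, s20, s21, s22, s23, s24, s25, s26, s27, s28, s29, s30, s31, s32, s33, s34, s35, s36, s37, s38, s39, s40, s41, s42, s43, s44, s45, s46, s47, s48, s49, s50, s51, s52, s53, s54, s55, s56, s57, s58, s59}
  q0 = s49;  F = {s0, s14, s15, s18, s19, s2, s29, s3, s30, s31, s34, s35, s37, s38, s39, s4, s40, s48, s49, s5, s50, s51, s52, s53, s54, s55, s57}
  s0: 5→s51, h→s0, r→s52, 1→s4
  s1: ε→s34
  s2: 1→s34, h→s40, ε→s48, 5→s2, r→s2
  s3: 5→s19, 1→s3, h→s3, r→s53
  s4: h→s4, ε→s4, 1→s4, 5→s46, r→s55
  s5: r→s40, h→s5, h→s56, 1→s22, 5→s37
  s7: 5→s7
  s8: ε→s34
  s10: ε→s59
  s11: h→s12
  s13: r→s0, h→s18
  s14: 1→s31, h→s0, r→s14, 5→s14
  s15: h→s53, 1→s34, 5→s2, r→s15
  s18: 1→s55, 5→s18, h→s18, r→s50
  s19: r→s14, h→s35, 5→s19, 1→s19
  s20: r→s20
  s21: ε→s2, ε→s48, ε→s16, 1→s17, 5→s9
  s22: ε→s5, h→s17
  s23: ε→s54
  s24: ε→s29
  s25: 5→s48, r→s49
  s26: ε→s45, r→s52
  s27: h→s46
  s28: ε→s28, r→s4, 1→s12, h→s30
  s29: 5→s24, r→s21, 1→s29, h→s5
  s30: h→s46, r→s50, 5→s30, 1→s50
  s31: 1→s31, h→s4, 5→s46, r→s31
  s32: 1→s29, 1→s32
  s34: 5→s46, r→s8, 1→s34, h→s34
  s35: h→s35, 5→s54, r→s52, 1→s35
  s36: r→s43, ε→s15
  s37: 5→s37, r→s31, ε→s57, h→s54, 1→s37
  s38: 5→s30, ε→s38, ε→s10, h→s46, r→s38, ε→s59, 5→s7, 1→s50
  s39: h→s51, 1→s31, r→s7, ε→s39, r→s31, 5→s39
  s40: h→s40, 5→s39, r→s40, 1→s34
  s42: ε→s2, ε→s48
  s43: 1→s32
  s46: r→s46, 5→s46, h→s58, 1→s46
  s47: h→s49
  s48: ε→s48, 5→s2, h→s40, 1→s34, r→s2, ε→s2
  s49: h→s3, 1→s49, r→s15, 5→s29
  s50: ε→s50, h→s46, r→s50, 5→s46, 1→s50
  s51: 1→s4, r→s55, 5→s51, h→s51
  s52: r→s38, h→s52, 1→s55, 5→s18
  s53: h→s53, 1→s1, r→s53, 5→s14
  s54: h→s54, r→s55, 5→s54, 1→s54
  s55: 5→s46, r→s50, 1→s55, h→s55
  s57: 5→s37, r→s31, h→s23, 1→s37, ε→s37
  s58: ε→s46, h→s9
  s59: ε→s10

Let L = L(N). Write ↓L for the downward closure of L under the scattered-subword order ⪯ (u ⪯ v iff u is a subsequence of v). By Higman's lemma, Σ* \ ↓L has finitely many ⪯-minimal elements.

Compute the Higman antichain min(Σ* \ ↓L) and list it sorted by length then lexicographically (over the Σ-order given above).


|Q|=60, |F|=27, |δ|=163 (27 ε).
min D↑ (26 st, q0=0, F={11}): 0:r→1,h→2,5→3,1→0 1:r→1,h→4,5→5,1→6 2:r→4,h→2,5→7,1→2 3:r→5,h→8,5→3,1→3 4:r→4,h→4,5→9,1→6 5:r→5,h→10,5→5,1→6 6:r→6,h→6,5→11,1→6 7:r→9,h→12,5→7,1→7 8:r→10,h→8,5→13,1→8 9:r→9,h→14,5→9,1→15 10:r→10,h→10,5→16,1→6 11:r→11,h→11,5→11,1→11 12:r→17,h→12,5→18,1→12 13:r→15,h→18,5→13,1→13 14:r→17,h→14,5→19,1→20 15:r→15,h→20,5→11,1→15 16:r→15,h→19,5→16,1→15 17:r→21,h→17,5→22,1→23 18:r→23,h→18,5→18,1→18 19:r→23,h→19,5→19,1→20 20:r→23,h→20,5→11,1→20 21:r→21,h→11,5→24,1→25 22:r→25,h→22,5→22,1→23 23:r→25,h→23,5→11,1→23 24:r→25,h→11,5→24,1→25 25:r→25,h→11,5→11,1→25 [Hopcroft].
'r15': N↓-sim [42, 29, 11, 3] end={s46,s58,s9} — reject; 3/3 deletions ∈↓L.
'5h5r5': run [42, 37, 29, 16, 8, 4] end={s46,s58,s7,s9} ∉↓L; 5/5 deletions ∈↓L.
'h5hrrh': N↓-sim [42, 34, 24, 18, 12, 9, 3] end={s46,s58,s9} ∉↓L; 6/6 single-dels accept.
3 obstructions.

Antichain: [r15, 5h5r5, h5hrrh].


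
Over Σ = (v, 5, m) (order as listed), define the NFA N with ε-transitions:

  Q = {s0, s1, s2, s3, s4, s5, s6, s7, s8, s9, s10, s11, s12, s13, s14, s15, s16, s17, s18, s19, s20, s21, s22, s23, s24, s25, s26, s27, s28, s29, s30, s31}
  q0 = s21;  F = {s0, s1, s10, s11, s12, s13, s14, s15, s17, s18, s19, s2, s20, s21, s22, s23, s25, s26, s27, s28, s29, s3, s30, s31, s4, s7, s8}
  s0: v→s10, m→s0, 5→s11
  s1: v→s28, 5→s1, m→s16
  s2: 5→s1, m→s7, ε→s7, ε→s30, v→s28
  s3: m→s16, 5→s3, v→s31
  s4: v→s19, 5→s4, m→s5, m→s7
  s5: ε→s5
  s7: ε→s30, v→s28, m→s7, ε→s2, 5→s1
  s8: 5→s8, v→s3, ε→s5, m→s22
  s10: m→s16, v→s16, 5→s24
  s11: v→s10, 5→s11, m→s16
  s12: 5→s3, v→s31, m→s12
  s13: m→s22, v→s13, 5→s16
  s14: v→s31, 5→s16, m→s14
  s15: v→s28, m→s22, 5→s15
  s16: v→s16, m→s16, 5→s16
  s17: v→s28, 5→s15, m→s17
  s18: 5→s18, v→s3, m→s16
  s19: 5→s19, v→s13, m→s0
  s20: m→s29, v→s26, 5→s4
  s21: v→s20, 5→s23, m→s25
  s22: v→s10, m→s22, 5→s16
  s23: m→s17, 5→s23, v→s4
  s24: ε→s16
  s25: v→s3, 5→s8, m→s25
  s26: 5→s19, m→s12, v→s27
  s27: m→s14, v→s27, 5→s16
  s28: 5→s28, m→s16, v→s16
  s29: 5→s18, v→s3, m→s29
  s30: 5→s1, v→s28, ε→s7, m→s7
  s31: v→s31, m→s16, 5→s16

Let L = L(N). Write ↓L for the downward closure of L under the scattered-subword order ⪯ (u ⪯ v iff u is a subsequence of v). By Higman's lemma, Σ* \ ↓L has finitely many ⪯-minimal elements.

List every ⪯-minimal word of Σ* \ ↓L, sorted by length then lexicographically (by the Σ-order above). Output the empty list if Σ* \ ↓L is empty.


|Q|=32, |F|=27, |δ|=93 (8 ε).
min D↑ (26 st, q0=0, F={18}): 0:v→1,5→2,m→3 1:v→4,5→5,m→6 2:v→5,5→2,m→7 3:v→8,5→9,m→3 4:v→10,5→11,m→12 5:v→11,5→5,m→13 6:v→8,5→14,m→6 7:v→15,5→16,m→7 8:v→17,5→8,m→18 9:v→8,5→9,m→19 10:v→10,5→18,m→20 11:v→21,5→11,m→22 12:v→17,5→8,m→12 13:v→15,5→23,m→13 14:v→8,5→14,m→18 15:v→18,5→15,m→18 16:v→15,5→16,m→19 17:v→17,5→18,m→18 18:v→18,5→18,m→18 19:v→24,5→18,m→19 20:v→17,5→18,m→20 21:v→21,5→18,m→19 22:v→24,5→25,m→22 23:v→15,5→23,m→18 24:v→18,5→18,m→18 25:v→24,5→25,m→18 [Hopcroft].
'mvm': |S_i|=[30, 22, 6, 1] end={s16} ∉↓L; 3/3 deletions ∈↓L.
'vvv5': N↓-sim [30, 24, 15, 8, 2] end={s16,s24} rej; 4/4 single-dels accept.
'vm5m': N↓-sim [30, 24, 18, 9, 1] end={s16} ∉↓L; 4/4 single-dels accept.
'5mvv': |S_i|=[30, 22, 14, 4, 1] end={s16} ∉↓L; 4/4 deletions ∈↓L.
'mvv5': |S_i|=[30, 22, 6, 2, 1] end={s16} — reject; 4/4 single-dels accept.
'm5m5': run [30, 22, 13, 4, 2] end={s16,s24} ∉↓L; 4/4 del acc.
6 minimals (antichain).

A = [mvm, vvv5, vm5m, 5mvv, mvv5, m5m5].


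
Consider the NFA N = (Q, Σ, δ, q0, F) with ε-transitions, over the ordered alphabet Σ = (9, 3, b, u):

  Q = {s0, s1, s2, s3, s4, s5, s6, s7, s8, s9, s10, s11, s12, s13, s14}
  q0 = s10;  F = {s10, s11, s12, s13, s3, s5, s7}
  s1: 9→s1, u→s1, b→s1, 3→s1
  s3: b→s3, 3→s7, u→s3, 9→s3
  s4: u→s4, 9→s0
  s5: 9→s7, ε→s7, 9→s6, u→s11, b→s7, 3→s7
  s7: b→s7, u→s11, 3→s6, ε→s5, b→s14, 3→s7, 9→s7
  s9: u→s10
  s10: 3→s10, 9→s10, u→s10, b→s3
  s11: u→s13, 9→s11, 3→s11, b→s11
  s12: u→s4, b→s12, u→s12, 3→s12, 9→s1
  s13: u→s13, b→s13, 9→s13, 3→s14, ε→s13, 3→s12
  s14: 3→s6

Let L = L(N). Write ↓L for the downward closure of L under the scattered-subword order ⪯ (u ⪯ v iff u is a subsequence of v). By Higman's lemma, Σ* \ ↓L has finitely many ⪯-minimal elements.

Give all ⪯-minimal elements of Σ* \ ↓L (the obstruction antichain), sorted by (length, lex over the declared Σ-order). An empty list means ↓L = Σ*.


|Q|=15, |F|=7, |δ|=44 (3 ε).
min D↑ (7 st, q0=0, F={6}): 0:9→0,3→0,b→1,u→0 1:9→1,3→2,b→1,u→1 2:9→2,3→2,b→2,u→3 3:9→3,3→3,b→3,u→4 4:9→4,3→5,b→4,u→4 5:9→6,3→5,b→5,u→5 6:9→6,3→6,b→6,u→6.
'b3uu39': N↓-sim [12, 11, 10, 8, 7, 6, 2] end={s0,s1} ∉↓L; 6/6 deletions ∈↓L.
1 minimals (antichain).

A = [b3uu39].
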